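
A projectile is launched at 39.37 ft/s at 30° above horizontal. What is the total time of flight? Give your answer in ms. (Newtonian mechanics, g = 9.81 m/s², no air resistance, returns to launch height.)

v₀ = 39.37 ft/s × 0.3048 = 12.0 m/s
T = 2 × v₀ × sin(θ) / g = 2 × 12.0 × sin(30°) / 9.81 = 2 × 12.0 × 0.5 / 9.81 = 1.22324 s
T = 1.22324 s / 0.001 = 1223 ms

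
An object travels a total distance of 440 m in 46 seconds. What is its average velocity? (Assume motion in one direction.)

v_avg = Δd / Δt = 440 / 46 = 9.57 m/s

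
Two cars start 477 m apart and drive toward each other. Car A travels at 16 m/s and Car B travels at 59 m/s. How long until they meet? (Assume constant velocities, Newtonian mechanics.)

Combined speed: v_combined = 16 + 59 = 75 m/s
Time to meet: t = d/v_combined = 477/75 = 6.36 s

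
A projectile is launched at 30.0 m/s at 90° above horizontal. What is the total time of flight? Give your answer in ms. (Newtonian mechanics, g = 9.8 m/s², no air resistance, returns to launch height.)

T = 2 × v₀ × sin(θ) / g = 2 × 30.0 × sin(90°) / 9.8 = 2 × 30.0 × 1.0 / 9.8 = 6.12245 s
T = 6.12245 s / 0.001 = 6122 ms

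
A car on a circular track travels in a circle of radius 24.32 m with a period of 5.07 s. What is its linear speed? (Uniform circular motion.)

v = 2πr/T = 2π×24.32/5.07 = 30.14 m/s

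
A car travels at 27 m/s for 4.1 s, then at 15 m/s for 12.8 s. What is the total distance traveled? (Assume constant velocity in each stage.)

d₁ = v₁t₁ = 27 × 4.1 = 110.7 m
d₂ = v₂t₂ = 15 × 12.8 = 192.0 m
d_total = 110.7 + 192.0 = 302.7 m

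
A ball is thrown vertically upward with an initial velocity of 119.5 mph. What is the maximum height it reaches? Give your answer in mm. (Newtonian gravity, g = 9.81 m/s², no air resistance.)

v₀ = 119.5 mph × 0.44704 = 53.4213 m/s
h_max = v₀² / (2g) = 53.4213² / (2 × 9.81) = 2853.84 / 19.62 = 145.456 m
h_max = 145.456 m / 0.001 = 145500 mm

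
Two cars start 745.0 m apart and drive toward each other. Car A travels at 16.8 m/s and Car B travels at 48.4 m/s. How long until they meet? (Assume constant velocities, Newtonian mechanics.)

Combined speed: v_combined = 16.8 + 48.4 = 65.2 m/s
Time to meet: t = d/v_combined = 745.0/65.2 = 11.43 s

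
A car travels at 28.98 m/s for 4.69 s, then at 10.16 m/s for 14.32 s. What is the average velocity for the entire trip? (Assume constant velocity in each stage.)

d₁ = v₁t₁ = 28.98 × 4.69 = 135.9162 m
d₂ = v₂t₂ = 10.16 × 14.32 = 145.4912 m
d_total = 281.4074 m, t_total = 19.01 s
v_avg = d_total/t_total = 281.4074/19.01 = 14.8 m/s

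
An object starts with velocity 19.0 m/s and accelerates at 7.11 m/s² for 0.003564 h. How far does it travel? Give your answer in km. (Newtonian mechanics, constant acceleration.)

t = 0.003564 h × 3600.0 = 12.8304 s
d = v₀ × t + ½ × a × t² = 19.0 × 12.8304 + 0.5 × 7.11 × 12.8304² = 828.999 m
d = 828.999 m / 1000.0 = 0.829 km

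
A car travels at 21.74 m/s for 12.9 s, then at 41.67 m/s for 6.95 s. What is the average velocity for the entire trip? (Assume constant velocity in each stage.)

d₁ = v₁t₁ = 21.74 × 12.9 = 280.446 m
d₂ = v₂t₂ = 41.67 × 6.95 = 289.6065 m
d_total = 570.0525 m, t_total = 19.85 s
v_avg = d_total/t_total = 570.0525/19.85 = 28.72 m/s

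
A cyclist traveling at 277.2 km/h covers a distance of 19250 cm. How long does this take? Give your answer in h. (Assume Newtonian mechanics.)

d = 19250 cm × 0.01 = 192.5 m
v = 277.2 km/h × 0.2777777777777778 = 77.0 m/s
t = d / v = 192.5 / 77.0 = 2.5 s
t = 2.5 s / 3600.0 = 0.0006944 h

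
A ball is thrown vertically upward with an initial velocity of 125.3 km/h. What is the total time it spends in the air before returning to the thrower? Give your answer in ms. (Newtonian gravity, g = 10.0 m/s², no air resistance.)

v₀ = 125.3 km/h × 0.2777777777777778 = 34.8056 m/s
t_total = 2 × v₀ / g = 2 × 34.8056 / 10.0 = 6.96112 s
t_total = 6.96112 s / 0.001 = 6961 ms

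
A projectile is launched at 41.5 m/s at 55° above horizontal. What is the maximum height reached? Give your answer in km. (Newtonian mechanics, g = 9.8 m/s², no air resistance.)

H = v₀² × sin²(θ) / (2g) = 41.5² × sin(55°)² / (2 × 9.8) = 1722.25 × 0.67101 / 19.6 = 58.9616 m
H = 58.9616 m / 1000.0 = 0.05896 km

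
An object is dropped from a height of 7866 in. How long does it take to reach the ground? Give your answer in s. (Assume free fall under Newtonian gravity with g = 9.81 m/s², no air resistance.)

h = 7866 in × 0.0254 = 199.796 m
t = √(2h/g) = √(2 × 199.796 / 9.81) = 6.382 s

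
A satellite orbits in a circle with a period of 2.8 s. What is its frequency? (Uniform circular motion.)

f = 1/T = 1/2.8 = 0.3571 Hz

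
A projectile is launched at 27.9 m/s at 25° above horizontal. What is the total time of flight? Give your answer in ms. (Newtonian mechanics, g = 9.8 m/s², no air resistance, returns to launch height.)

T = 2 × v₀ × sin(θ) / g = 2 × 27.9 × sin(25°) / 9.8 = 2 × 27.9 × 0.422618 / 9.8 = 2.40634 s
T = 2.40634 s / 0.001 = 2406 ms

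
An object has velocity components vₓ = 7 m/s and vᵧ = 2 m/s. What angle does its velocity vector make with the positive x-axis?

θ = arctan(vᵧ/vₓ) = arctan(2/7) = 15.95°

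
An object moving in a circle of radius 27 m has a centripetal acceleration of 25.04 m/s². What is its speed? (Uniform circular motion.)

v = √(a_c × r) = √(25.04 × 27) = 26.0 m/s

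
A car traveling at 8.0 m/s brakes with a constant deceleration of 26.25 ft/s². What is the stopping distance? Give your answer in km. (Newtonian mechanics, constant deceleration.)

a = 26.25 ft/s² × 0.3048 = 8.001 m/s²
d = v₀² / (2a) = 8.0² / (2 × 8.001) = 64.0 / 16.002 = 3.9995001 m
d = 3.9995001 m / 1000.0 = 0.004 km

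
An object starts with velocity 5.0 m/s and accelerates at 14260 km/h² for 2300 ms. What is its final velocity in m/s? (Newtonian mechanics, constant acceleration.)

a = 14260 km/h² × 7.716049382716049e-05 = 1.10031 m/s²
t = 2300 ms × 0.001 = 2.3 s
v = v₀ + a × t = 5.0 + 1.10031 × 2.3 = 7.531 m/s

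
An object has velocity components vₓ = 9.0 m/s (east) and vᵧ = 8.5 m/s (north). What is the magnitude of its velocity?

|v| = √(vₓ² + vᵧ²) = √(9.0² + 8.5²) = √(153.25) = 12.38 m/s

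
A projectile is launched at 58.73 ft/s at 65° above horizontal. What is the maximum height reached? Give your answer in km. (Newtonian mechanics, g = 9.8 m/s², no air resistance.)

v₀ = 58.73 ft/s × 0.3048 = 17.9009 m/s
H = v₀² × sin²(θ) / (2g) = 17.9009² × sin(65°)² / (2 × 9.8) = 320.442 × 0.821394 / 19.6 = 13.429 m
H = 13.429 m / 1000.0 = 0.01343 km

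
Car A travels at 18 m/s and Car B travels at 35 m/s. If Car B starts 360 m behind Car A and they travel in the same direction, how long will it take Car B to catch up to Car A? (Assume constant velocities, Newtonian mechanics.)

Relative speed: v_rel = 35 - 18 = 17 m/s
Time to catch: t = d₀/v_rel = 360/17 = 21.18 s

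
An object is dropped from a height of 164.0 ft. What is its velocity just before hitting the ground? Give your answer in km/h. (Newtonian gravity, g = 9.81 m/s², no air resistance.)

h = 164.0 ft × 0.3048 = 49.9872 m
v = √(2gh) = √(2 × 9.81 × 49.9872) = 31.3169 m/s
v = 31.3169 m/s / 0.2777777777777778 = 112.7 km/h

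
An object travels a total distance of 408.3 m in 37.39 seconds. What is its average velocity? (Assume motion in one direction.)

v_avg = Δd / Δt = 408.3 / 37.39 = 10.92 m/s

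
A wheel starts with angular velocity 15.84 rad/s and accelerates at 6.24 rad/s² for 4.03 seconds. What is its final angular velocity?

ω = ω₀ + αt = 15.84 + 6.24 × 4.03 = 40.99 rad/s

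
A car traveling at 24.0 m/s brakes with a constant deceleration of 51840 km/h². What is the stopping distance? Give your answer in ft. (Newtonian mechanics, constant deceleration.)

a = 51840 km/h² × 7.716049382716049e-05 = 4.0 m/s²
d = v₀² / (2a) = 24.0² / (2 × 4.0) = 576.0 / 8.0 = 72.0 m
d = 72.0 m / 0.3048 = 236.2 ft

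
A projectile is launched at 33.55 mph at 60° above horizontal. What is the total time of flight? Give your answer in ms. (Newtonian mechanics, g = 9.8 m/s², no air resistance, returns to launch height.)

v₀ = 33.55 mph × 0.44704 = 14.9982 m/s
T = 2 × v₀ × sin(θ) / g = 2 × 14.9982 × sin(60°) / 9.8 = 2 × 14.9982 × 0.866025 / 9.8 = 2.65078 s
T = 2.65078 s / 0.001 = 2651 ms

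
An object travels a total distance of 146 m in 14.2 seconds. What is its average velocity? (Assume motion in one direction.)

v_avg = Δd / Δt = 146 / 14.2 = 10.28 m/s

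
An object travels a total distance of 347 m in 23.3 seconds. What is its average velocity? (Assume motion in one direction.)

v_avg = Δd / Δt = 347 / 23.3 = 14.89 m/s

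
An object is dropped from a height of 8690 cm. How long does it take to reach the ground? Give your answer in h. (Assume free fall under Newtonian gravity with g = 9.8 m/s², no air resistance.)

h = 8690 cm × 0.01 = 86.9 m
t = √(2h/g) = √(2 × 86.9 / 9.8) = 4.21126 s
t = 4.21126 s / 3600.0 = 0.00117 h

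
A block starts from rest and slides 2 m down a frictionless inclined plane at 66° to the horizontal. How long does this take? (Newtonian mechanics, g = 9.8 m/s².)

a = g sin(θ) = 9.8 × sin(66°) = 8.9527 m/s²
t = √(2d/a) = √(2 × 2 / 8.9527) = 0.67 s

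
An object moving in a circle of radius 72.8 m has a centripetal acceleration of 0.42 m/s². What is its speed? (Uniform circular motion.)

v = √(a_c × r) = √(0.42 × 72.8) = 5.53 m/s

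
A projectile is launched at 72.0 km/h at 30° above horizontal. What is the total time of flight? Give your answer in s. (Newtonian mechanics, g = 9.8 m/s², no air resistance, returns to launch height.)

v₀ = 72.0 km/h × 0.2777777777777778 = 20.0 m/s
T = 2 × v₀ × sin(θ) / g = 2 × 20.0 × sin(30°) / 9.8 = 2 × 20.0 × 0.5 / 9.8 = 2.041 s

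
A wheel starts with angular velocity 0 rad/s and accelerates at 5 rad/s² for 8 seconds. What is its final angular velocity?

ω = ω₀ + αt = 0 + 5 × 8 = 40 rad/s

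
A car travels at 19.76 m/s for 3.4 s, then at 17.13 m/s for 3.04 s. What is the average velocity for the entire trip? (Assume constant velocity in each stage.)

d₁ = v₁t₁ = 19.76 × 3.4 = 67.184 m
d₂ = v₂t₂ = 17.13 × 3.04 = 52.0752 m
d_total = 119.2592 m, t_total = 6.44 s
v_avg = d_total/t_total = 119.2592/6.44 = 18.52 m/s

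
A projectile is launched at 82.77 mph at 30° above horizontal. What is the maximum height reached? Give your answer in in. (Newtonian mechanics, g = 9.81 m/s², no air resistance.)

v₀ = 82.77 mph × 0.44704 = 37.0015 m/s
H = v₀² × sin²(θ) / (2g) = 37.0015² × sin(30°)² / (2 × 9.81) = 1369.11 × 0.25 / 19.62 = 17.4453 m
H = 17.4453 m / 0.0254 = 686.8 in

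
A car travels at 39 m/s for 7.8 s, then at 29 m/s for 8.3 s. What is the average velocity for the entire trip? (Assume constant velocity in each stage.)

d₁ = v₁t₁ = 39 × 7.8 = 304.2 m
d₂ = v₂t₂ = 29 × 8.3 = 240.7 m
d_total = 544.9 m, t_total = 16.1 s
v_avg = d_total/t_total = 544.9/16.1 = 33.84 m/s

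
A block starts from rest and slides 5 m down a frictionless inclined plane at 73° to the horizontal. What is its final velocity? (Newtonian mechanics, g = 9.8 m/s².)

a = g sin(θ) = 9.8 × sin(73°) = 9.3718 m/s²
v = √(2ad) = √(2 × 9.3718 × 5) = 9.68 m/s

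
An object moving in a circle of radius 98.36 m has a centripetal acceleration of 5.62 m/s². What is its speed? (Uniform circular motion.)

v = √(a_c × r) = √(5.62 × 98.36) = 23.51 m/s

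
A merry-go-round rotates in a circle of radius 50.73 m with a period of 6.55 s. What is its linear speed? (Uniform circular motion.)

v = 2πr/T = 2π×50.73/6.55 = 48.66 m/s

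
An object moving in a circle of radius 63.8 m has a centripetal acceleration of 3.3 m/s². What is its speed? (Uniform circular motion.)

v = √(a_c × r) = √(3.3 × 63.8) = 14.51 m/s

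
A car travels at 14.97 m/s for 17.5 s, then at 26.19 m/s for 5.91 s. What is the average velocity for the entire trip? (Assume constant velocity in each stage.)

d₁ = v₁t₁ = 14.97 × 17.5 = 261.975 m
d₂ = v₂t₂ = 26.19 × 5.91 = 154.7829 m
d_total = 416.7579 m, t_total = 23.41 s
v_avg = d_total/t_total = 416.7579/23.41 = 17.8 m/s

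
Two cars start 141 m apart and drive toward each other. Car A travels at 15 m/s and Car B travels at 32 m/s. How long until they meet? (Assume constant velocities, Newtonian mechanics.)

Combined speed: v_combined = 15 + 32 = 47 m/s
Time to meet: t = d/v_combined = 141/47 = 3.0 s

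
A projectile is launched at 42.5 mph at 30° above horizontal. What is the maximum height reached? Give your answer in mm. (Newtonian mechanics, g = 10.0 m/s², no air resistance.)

v₀ = 42.5 mph × 0.44704 = 18.9992 m/s
H = v₀² × sin²(θ) / (2g) = 18.9992² × sin(30°)² / (2 × 10.0) = 360.97 × 0.25 / 20.0 = 4.51213 m
H = 4.51213 m / 0.001 = 4512 mm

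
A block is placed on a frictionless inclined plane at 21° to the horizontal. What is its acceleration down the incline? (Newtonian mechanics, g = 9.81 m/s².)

a = g sin(θ) = 9.81 × sin(21°) = 9.81 × 0.3584 = 3.52 m/s²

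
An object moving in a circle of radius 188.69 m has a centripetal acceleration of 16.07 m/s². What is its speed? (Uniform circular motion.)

v = √(a_c × r) = √(16.07 × 188.69) = 55.07 m/s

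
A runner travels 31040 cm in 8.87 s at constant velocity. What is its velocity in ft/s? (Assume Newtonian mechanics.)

d = 31040 cm × 0.01 = 310.4 m
v = d / t = 310.4 / 8.87 = 34.9944 m/s
v = 34.9944 m/s / 0.3048 = 114.8 ft/s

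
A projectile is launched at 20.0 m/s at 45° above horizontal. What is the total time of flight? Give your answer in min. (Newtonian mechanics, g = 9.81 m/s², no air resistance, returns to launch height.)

T = 2 × v₀ × sin(θ) / g = 2 × 20.0 × sin(45°) / 9.81 = 2 × 20.0 × 0.707107 / 9.81 = 2.88321 s
T = 2.88321 s / 60.0 = 0.04805 min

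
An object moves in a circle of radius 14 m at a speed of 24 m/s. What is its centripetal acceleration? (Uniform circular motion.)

a_c = v²/r = 24²/14 = 576/14 = 41.14 m/s²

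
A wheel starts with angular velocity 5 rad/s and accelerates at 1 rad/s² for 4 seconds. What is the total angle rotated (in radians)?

θ = ω₀t + ½αt² = 5×4 + ½×1×4² = 28.0 rad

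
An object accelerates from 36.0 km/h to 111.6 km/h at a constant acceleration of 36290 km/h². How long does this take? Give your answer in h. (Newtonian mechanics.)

v₀ = 36.0 km/h × 0.2777777777777778 = 10.0 m/s
v = 111.6 km/h × 0.2777777777777778 = 31.0 m/s
a = 36290 km/h² × 7.716049382716049e-05 = 2.80015 m/s²
t = (v - v₀) / a = (31.0 - 10.0) / 2.80015 = 7.4996 s
t = 7.4996 s / 3600.0 = 0.002083 h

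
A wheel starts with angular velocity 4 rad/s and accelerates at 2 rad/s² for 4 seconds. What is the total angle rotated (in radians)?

θ = ω₀t + ½αt² = 4×4 + ½×2×4² = 32.0 rad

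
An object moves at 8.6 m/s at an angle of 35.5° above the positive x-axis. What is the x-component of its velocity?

vₓ = v cos(θ) = 8.6 × cos(35.5°) = 7.0 m/s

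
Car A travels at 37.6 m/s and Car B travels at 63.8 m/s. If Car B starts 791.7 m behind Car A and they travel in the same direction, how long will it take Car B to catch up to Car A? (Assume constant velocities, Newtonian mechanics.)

Relative speed: v_rel = 63.8 - 37.6 = 26.2 m/s
Time to catch: t = d₀/v_rel = 791.7/26.2 = 30.22 s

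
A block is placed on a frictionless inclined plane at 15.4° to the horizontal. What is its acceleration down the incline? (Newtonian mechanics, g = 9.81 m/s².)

a = g sin(θ) = 9.81 × sin(15.4°) = 9.81 × 0.2656 = 2.61 m/s²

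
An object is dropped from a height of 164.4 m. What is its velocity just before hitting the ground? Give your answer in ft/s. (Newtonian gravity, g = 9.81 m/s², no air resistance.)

v = √(2gh) = √(2 × 9.81 × 164.4) = 56.7937 m/s
v = 56.7937 m/s / 0.3048 = 186.3 ft/s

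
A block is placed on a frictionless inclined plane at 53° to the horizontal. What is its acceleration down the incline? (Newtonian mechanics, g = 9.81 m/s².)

a = g sin(θ) = 9.81 × sin(53°) = 9.81 × 0.7986 = 7.83 m/s²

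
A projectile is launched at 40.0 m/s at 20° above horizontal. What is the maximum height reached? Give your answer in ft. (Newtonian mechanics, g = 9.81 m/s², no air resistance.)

H = v₀² × sin²(θ) / (2g) = 40.0² × sin(20°)² / (2 × 9.81) = 1600.0 × 0.116978 / 19.62 = 9.53949 m
H = 9.53949 m / 0.3048 = 31.3 ft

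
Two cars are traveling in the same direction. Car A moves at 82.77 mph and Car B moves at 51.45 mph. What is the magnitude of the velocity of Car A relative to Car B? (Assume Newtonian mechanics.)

v_rel = |v_A - v_B| = |82.77 - 51.45| = 31.32 mph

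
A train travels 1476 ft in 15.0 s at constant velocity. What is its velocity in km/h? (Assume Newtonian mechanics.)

d = 1476 ft × 0.3048 = 449.885 m
v = d / t = 449.885 / 15.0 = 29.9923 m/s
v = 29.9923 m/s / 0.2777777777777778 = 108.0 km/h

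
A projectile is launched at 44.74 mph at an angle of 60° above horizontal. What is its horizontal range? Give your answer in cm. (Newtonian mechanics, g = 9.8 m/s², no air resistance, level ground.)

v₀ = 44.74 mph × 0.44704 = 20.0006 m/s
R = v₀² × sin(2θ) / g = 20.0006² × sin(2 × 60°) / 9.8 = 400.024 × 0.866025 / 9.8 = 35.3501 m
R = 35.3501 m / 0.01 = 3535 cm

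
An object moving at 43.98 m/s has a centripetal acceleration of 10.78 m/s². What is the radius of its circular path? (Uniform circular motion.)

r = v²/a_c = 43.98²/10.78 = 179.43 m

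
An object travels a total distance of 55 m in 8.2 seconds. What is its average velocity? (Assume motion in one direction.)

v_avg = Δd / Δt = 55 / 8.2 = 6.71 m/s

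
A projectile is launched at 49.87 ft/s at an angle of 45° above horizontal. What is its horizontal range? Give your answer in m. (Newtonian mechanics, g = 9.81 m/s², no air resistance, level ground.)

v₀ = 49.87 ft/s × 0.3048 = 15.2004 m/s
R = v₀² × sin(2θ) / g = 15.2004² × sin(2 × 45°) / 9.81 = 231.052 × 1.0 / 9.81 = 23.55 m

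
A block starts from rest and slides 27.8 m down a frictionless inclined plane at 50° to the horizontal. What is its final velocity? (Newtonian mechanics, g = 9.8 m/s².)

a = g sin(θ) = 9.8 × sin(50°) = 7.5072 m/s²
v = √(2ad) = √(2 × 7.5072 × 27.8) = 20.43 m/s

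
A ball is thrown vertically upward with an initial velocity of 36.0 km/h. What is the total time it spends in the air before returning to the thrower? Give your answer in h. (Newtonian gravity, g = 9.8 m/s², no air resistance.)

v₀ = 36.0 km/h × 0.2777777777777778 = 10.0 m/s
t_total = 2 × v₀ / g = 2 × 10.0 / 9.8 = 2.04082 s
t_total = 2.04082 s / 3600.0 = 0.0005669 h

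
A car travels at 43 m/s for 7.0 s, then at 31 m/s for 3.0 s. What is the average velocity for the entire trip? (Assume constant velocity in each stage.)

d₁ = v₁t₁ = 43 × 7.0 = 301.0 m
d₂ = v₂t₂ = 31 × 3.0 = 93.0 m
d_total = 394.0 m, t_total = 10.0 s
v_avg = d_total/t_total = 394.0/10.0 = 39.4 m/s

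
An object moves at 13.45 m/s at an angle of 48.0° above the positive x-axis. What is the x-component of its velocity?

vₓ = v cos(θ) = 13.45 × cos(48.0°) = 9.0 m/s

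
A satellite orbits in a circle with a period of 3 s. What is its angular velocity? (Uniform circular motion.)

ω = 2π/T = 2π/3 = 2.0944 rad/s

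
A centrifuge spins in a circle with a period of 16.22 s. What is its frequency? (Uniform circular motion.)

f = 1/T = 1/16.22 = 0.0617 Hz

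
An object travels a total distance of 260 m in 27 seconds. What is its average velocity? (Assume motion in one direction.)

v_avg = Δd / Δt = 260 / 27 = 9.63 m/s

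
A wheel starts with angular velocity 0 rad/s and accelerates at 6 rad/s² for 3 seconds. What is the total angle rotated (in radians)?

θ = ω₀t + ½αt² = 0×3 + ½×6×3² = 27.0 rad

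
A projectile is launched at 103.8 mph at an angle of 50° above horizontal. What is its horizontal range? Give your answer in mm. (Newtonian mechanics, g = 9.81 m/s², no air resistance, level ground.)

v₀ = 103.8 mph × 0.44704 = 46.4028 m/s
R = v₀² × sin(2θ) / g = 46.4028² × sin(2 × 50°) / 9.81 = 2153.22 × 0.984808 / 9.81 = 216.158 m
R = 216.158 m / 0.001 = 216200 mm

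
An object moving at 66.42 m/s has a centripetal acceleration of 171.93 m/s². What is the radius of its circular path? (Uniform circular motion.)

r = v²/a_c = 66.42²/171.93 = 25.66 m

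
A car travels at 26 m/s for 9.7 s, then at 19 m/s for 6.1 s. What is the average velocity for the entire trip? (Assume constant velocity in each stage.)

d₁ = v₁t₁ = 26 × 9.7 = 252.2 m
d₂ = v₂t₂ = 19 × 6.1 = 115.9 m
d_total = 368.1 m, t_total = 15.8 s
v_avg = d_total/t_total = 368.1/15.8 = 23.3 m/s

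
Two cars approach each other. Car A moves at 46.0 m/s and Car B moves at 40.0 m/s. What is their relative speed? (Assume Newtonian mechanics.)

v_rel = v_A + v_B = 46.0 + 40.0 = 86.0 m/s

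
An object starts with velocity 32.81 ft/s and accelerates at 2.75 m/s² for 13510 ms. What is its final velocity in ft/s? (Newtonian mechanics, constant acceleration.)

v₀ = 32.81 ft/s × 0.3048 = 10.0005 m/s
t = 13510 ms × 0.001 = 13.51 s
v = v₀ + a × t = 10.0005 + 2.75 × 13.51 = 47.153 m/s
v = 47.153 m/s / 0.3048 = 154.7 ft/s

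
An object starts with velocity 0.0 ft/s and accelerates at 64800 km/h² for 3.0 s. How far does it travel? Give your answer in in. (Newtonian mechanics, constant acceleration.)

v₀ = 0.0 ft/s × 0.3048 = 0.0 m/s
a = 64800 km/h² × 7.716049382716049e-05 = 5.0 m/s²
d = v₀ × t + ½ × a × t² = 0.0 × 3.0 + 0.5 × 5.0 × 3.0² = 22.5 m
d = 22.5 m / 0.0254 = 885.8 in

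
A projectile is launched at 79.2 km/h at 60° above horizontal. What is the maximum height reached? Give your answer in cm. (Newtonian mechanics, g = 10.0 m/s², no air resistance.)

v₀ = 79.2 km/h × 0.2777777777777778 = 22.0 m/s
H = v₀² × sin²(θ) / (2g) = 22.0² × sin(60°)² / (2 × 10.0) = 484.0 × 0.75 / 20.0 = 18.15 m
H = 18.15 m / 0.01 = 1815 cm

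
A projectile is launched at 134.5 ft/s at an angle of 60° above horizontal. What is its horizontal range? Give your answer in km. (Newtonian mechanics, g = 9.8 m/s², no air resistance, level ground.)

v₀ = 134.5 ft/s × 0.3048 = 40.9956 m/s
R = v₀² × sin(2θ) / g = 40.9956² × sin(2 × 60°) / 9.8 = 1680.64 × 0.866025 / 9.8 = 148.518 m
R = 148.518 m / 1000.0 = 0.1485 km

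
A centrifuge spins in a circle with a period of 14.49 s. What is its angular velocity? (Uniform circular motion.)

ω = 2π/T = 2π/14.49 = 0.4336 rad/s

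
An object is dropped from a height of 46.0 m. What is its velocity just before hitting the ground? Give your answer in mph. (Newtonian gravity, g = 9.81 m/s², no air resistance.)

v = √(2gh) = √(2 × 9.81 × 46.0) = 30.042 m/s
v = 30.042 m/s / 0.44704 = 67.2 mph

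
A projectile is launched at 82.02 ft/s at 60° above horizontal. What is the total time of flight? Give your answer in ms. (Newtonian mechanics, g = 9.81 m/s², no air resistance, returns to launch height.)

v₀ = 82.02 ft/s × 0.3048 = 24.9997 m/s
T = 2 × v₀ × sin(θ) / g = 2 × 24.9997 × sin(60°) / 9.81 = 2 × 24.9997 × 0.866025 / 9.81 = 4.41394 s
T = 4.41394 s / 0.001 = 4414 ms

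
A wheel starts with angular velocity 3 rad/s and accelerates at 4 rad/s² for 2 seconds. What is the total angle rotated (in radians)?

θ = ω₀t + ½αt² = 3×2 + ½×4×2² = 14.0 rad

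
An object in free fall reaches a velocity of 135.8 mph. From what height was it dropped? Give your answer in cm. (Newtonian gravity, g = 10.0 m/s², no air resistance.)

v = 135.8 mph × 0.44704 = 60.708 m/s
h = v² / (2g) = 60.708² / (2 × 10.0) = 184.273 m
h = 184.273 m / 0.01 = 18430 cm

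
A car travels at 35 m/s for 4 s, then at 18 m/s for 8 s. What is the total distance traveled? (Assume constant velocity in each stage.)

d₁ = v₁t₁ = 35 × 4 = 140 m
d₂ = v₂t₂ = 18 × 8 = 144 m
d_total = 140 + 144 = 284 m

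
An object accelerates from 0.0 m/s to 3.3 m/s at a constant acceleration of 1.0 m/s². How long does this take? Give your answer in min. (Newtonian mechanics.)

t = (v - v₀) / a = (3.3 - 0.0) / 1.0 = 3.3 s
t = 3.3 s / 60.0 = 0.055 min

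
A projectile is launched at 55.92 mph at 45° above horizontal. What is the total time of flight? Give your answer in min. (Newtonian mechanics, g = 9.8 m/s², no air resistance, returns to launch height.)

v₀ = 55.92 mph × 0.44704 = 24.9985 m/s
T = 2 × v₀ × sin(θ) / g = 2 × 24.9985 × sin(45°) / 9.8 = 2 × 24.9985 × 0.707107 / 9.8 = 3.60747 s
T = 3.60747 s / 60.0 = 0.06012 min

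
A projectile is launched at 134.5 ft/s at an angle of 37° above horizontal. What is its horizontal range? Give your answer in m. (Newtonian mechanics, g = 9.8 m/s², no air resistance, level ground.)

v₀ = 134.5 ft/s × 0.3048 = 40.9956 m/s
R = v₀² × sin(2θ) / g = 40.9956² × sin(2 × 37°) / 9.8 = 1680.64 × 0.961262 / 9.8 = 164.9 m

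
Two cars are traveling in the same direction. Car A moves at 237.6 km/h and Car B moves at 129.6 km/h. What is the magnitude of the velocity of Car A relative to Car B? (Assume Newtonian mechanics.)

v_rel = |v_A - v_B| = |237.6 - 129.6| = 108.0 km/h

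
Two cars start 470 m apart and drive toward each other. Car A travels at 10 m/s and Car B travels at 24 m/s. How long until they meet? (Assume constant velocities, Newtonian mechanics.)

Combined speed: v_combined = 10 + 24 = 34 m/s
Time to meet: t = d/v_combined = 470/34 = 13.82 s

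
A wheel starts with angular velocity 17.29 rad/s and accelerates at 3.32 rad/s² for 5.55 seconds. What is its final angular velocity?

ω = ω₀ + αt = 17.29 + 3.32 × 5.55 = 35.72 rad/s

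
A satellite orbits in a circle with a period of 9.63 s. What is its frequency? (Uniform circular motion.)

f = 1/T = 1/9.63 = 0.1038 Hz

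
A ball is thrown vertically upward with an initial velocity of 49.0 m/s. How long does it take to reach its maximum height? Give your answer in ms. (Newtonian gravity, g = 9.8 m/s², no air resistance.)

t_up = v₀ / g = 49.0 / 9.8 = 5.0 s
t_up = 5.0 s / 0.001 = 5000 ms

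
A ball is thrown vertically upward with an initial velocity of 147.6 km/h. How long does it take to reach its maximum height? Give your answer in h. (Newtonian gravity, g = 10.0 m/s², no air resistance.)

v₀ = 147.6 km/h × 0.2777777777777778 = 41.0 m/s
t_up = v₀ / g = 41.0 / 10.0 = 4.1 s
t_up = 4.1 s / 3600.0 = 0.001139 h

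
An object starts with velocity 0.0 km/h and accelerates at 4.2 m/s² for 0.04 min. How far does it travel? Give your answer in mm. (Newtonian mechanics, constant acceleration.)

v₀ = 0.0 km/h × 0.2777777777777778 = 0.0 m/s
t = 0.04 min × 60.0 = 2.4 s
d = v₀ × t + ½ × a × t² = 0.0 × 2.4 + 0.5 × 4.2 × 2.4² = 12.096 m
d = 12.096 m / 0.001 = 12100 mm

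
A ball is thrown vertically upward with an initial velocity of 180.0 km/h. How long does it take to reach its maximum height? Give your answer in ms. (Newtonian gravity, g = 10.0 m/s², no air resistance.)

v₀ = 180.0 km/h × 0.2777777777777778 = 50.0 m/s
t_up = v₀ / g = 50.0 / 10.0 = 5.0 s
t_up = 5.0 s / 0.001 = 5000 ms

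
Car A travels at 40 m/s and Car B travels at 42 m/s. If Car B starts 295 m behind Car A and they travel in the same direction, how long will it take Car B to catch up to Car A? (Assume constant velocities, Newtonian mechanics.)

Relative speed: v_rel = 42 - 40 = 2 m/s
Time to catch: t = d₀/v_rel = 295/2 = 147.5 s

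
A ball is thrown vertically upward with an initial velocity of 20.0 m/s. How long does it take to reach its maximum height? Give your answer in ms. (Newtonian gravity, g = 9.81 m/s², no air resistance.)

t_up = v₀ / g = 20.0 / 9.81 = 2.03874 s
t_up = 2.03874 s / 0.001 = 2039 ms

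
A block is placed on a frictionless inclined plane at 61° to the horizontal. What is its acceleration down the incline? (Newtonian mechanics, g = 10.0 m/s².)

a = g sin(θ) = 10.0 × sin(61°) = 10.0 × 0.8746 = 8.75 m/s²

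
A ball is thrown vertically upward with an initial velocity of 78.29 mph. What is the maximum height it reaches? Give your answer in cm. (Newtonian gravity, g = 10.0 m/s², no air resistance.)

v₀ = 78.29 mph × 0.44704 = 34.9988 m/s
h_max = v₀² / (2g) = 34.9988² / (2 × 10.0) = 1224.92 / 20.0 = 61.246 m
h_max = 61.246 m / 0.01 = 6125 cm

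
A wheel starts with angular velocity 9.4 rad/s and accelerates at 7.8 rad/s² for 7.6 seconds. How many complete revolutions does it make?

θ = ω₀t + ½αt² = 9.4×7.6 + ½×7.8×7.6² = 296.704 rad
Total revolutions = θ/(2π) = 296.704/(2π) = 47.22
Complete revolutions = ⌊47.22⌋ = 47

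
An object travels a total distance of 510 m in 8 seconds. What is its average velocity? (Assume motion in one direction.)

v_avg = Δd / Δt = 510 / 8 = 63.75 m/s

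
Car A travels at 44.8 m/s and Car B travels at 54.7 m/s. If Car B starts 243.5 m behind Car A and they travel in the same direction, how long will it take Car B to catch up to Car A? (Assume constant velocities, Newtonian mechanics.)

Relative speed: v_rel = 54.7 - 44.8 = 9.9 m/s
Time to catch: t = d₀/v_rel = 243.5/9.9 = 24.6 s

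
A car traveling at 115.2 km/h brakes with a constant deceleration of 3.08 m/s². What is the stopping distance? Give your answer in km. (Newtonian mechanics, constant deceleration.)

v₀ = 115.2 km/h × 0.2777777777777778 = 32.0 m/s
d = v₀² / (2a) = 32.0² / (2 × 3.08) = 1024.0 / 6.16 = 166.234 m
d = 166.234 m / 1000.0 = 0.1662 km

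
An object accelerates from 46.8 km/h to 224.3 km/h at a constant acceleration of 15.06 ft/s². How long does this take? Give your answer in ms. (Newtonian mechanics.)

v₀ = 46.8 km/h × 0.2777777777777778 = 13.0 m/s
v = 224.3 km/h × 0.2777777777777778 = 62.3056 m/s
a = 15.06 ft/s² × 0.3048 = 4.59029 m/s²
t = (v - v₀) / a = (62.3056 - 13.0) / 4.59029 = 10.7413 s
t = 10.7413 s / 0.001 = 10740 ms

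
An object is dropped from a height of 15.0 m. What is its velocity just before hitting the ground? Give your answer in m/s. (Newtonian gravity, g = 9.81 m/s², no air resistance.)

v = √(2gh) = √(2 × 9.81 × 15.0) = 17.16 m/s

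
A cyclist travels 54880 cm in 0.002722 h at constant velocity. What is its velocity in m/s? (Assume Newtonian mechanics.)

d = 54880 cm × 0.01 = 548.8 m
t = 0.002722 h × 3600.0 = 9.7992 s
v = d / t = 548.8 / 9.7992 = 56.0 m/s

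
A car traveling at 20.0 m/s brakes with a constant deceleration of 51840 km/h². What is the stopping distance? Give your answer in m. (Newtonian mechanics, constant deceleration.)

a = 51840 km/h² × 7.716049382716049e-05 = 4.0 m/s²
d = v₀² / (2a) = 20.0² / (2 × 4.0) = 400.0 / 8.0 = 50.0 m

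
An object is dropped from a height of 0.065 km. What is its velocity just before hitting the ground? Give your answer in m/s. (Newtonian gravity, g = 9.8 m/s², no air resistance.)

h = 0.065 km × 1000.0 = 65.0 m
v = √(2gh) = √(2 × 9.8 × 65.0) = 35.69 m/s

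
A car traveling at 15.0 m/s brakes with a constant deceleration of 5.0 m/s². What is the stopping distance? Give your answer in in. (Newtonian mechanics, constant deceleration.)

d = v₀² / (2a) = 15.0² / (2 × 5.0) = 225.0 / 10.0 = 22.5 m
d = 22.5 m / 0.0254 = 885.8 in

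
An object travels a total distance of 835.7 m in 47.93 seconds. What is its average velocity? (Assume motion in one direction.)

v_avg = Δd / Δt = 835.7 / 47.93 = 17.44 m/s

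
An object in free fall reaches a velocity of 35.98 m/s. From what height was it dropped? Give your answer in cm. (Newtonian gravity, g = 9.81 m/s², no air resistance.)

h = v² / (2g) = 35.98² / (2 × 9.81) = 65.9817 m
h = 65.9817 m / 0.01 = 6598 cm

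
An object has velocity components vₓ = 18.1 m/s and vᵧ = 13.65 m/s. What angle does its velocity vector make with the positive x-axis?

θ = arctan(vᵧ/vₓ) = arctan(13.65/18.1) = 37.02°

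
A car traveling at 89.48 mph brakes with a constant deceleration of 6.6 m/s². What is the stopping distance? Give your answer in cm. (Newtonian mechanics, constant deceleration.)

v₀ = 89.48 mph × 0.44704 = 40.0011 m/s
d = v₀² / (2a) = 40.0011² / (2 × 6.6) = 1600.09 / 13.2 = 121.219 m
d = 121.219 m / 0.01 = 12120 cm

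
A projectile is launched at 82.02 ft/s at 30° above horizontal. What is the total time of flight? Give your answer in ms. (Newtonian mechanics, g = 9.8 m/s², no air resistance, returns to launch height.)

v₀ = 82.02 ft/s × 0.3048 = 24.9997 m/s
T = 2 × v₀ × sin(θ) / g = 2 × 24.9997 × sin(30°) / 9.8 = 2 × 24.9997 × 0.5 / 9.8 = 2.55099 s
T = 2.55099 s / 0.001 = 2551 ms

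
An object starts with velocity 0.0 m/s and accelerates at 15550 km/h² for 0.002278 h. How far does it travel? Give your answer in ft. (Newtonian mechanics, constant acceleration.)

a = 15550 km/h² × 7.716049382716049e-05 = 1.19985 m/s²
t = 0.002278 h × 3600.0 = 8.2008 s
d = v₀ × t + ½ × a × t² = 0.0 × 8.2008 + 0.5 × 1.19985 × 8.2008² = 40.3468 m
d = 40.3468 m / 0.3048 = 132.4 ft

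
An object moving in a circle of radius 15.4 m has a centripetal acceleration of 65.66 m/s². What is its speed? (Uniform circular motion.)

v = √(a_c × r) = √(65.66 × 15.4) = 31.8 m/s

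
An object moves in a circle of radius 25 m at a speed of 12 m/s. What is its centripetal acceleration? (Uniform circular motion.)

a_c = v²/r = 12²/25 = 144/25 = 5.76 m/s²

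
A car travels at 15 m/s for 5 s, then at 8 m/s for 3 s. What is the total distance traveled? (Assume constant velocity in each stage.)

d₁ = v₁t₁ = 15 × 5 = 75 m
d₂ = v₂t₂ = 8 × 3 = 24 m
d_total = 75 + 24 = 99 m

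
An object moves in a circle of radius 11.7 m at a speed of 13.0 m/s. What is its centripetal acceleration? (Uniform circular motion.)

a_c = v²/r = 13.0²/11.7 = 169.0/11.7 = 14.44 m/s²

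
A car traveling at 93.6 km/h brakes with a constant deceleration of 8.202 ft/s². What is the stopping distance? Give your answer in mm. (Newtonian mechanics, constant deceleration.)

v₀ = 93.6 km/h × 0.2777777777777778 = 26.0 m/s
a = 8.202 ft/s² × 0.3048 = 2.49997 m/s²
d = v₀² / (2a) = 26.0² / (2 × 2.49997) = 676.0 / 4.99994 = 135.202 m
d = 135.202 m / 0.001 = 135200 mm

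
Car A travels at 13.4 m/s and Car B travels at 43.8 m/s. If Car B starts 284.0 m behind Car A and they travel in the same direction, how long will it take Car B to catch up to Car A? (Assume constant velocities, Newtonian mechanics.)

Relative speed: v_rel = 43.8 - 13.4 = 30.4 m/s
Time to catch: t = d₀/v_rel = 284.0/30.4 = 9.34 s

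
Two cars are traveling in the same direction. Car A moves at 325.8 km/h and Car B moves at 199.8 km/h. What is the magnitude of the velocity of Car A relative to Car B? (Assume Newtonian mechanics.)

v_rel = |v_A - v_B| = |325.8 - 199.8| = 126.0 km/h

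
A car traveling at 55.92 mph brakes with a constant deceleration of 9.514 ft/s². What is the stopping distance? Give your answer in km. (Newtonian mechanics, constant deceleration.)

v₀ = 55.92 mph × 0.44704 = 24.9985 m/s
a = 9.514 ft/s² × 0.3048 = 2.89987 m/s²
d = v₀² / (2a) = 24.9985² / (2 × 2.89987) = 624.925 / 5.79974 = 107.751 m
d = 107.751 m / 1000.0 = 0.1078 km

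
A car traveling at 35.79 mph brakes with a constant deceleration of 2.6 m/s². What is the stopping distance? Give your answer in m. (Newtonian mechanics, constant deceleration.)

v₀ = 35.79 mph × 0.44704 = 15.9996 m/s
d = v₀² / (2a) = 15.9996² / (2 × 2.6) = 255.987 / 5.2 = 49.23 m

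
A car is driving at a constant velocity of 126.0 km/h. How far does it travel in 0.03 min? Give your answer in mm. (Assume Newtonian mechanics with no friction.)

v = 126.0 km/h × 0.2777777777777778 = 35.0 m/s
t = 0.03 min × 60.0 = 1.8 s
d = v × t = 35.0 × 1.8 = 63.0 m
d = 63.0 m / 0.001 = 63000 mm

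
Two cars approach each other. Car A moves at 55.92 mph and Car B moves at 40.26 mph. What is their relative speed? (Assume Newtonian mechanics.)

v_rel = v_A + v_B = 55.92 + 40.26 = 96.18 mph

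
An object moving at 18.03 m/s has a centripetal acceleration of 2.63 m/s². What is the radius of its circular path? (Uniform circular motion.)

r = v²/a_c = 18.03²/2.63 = 123.6 m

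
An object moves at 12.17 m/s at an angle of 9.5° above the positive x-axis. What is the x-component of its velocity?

vₓ = v cos(θ) = 12.17 × cos(9.5°) = 12.0 m/s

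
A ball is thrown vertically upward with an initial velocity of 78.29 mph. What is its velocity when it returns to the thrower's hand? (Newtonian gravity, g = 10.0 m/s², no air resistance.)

By conservation of energy (no air resistance), the ball returns to the throw height with the same speed as launch, but directed downward.
|v_ground| = v₀ = 78.29 mph
v_ground = 78.29 mph (downward)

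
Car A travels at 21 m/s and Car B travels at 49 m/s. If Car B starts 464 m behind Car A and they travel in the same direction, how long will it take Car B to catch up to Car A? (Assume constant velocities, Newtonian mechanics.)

Relative speed: v_rel = 49 - 21 = 28 m/s
Time to catch: t = d₀/v_rel = 464/28 = 16.57 s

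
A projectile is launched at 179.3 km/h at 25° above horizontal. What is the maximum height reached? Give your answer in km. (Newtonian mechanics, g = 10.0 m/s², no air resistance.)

v₀ = 179.3 km/h × 0.2777777777777778 = 49.8056 m/s
H = v₀² × sin²(θ) / (2g) = 49.8056² × sin(25°)² / (2 × 10.0) = 2480.6 × 0.178606 / 20.0 = 22.1525 m
H = 22.1525 m / 1000.0 = 0.02215 km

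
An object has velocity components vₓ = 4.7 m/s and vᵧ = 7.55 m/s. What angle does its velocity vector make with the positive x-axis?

θ = arctan(vᵧ/vₓ) = arctan(7.55/4.7) = 58.1°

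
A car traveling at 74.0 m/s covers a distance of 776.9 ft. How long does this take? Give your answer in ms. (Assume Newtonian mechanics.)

d = 776.9 ft × 0.3048 = 236.799 m
t = d / v = 236.799 / 74.0 = 3.19999 s
t = 3.19999 s / 0.001 = 3200 ms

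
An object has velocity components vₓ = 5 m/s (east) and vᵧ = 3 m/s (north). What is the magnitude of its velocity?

|v| = √(vₓ² + vᵧ²) = √(5² + 3²) = √(34) = 5.83 m/s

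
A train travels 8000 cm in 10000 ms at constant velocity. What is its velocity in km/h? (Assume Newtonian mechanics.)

d = 8000 cm × 0.01 = 80.0 m
t = 10000 ms × 0.001 = 10.0 s
v = d / t = 80.0 / 10.0 = 8.0 m/s
v = 8.0 m/s / 0.2777777777777778 = 28.8 km/h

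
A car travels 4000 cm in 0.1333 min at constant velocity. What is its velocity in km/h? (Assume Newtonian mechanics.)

d = 4000 cm × 0.01 = 40.0 m
t = 0.1333 min × 60.0 = 7.998 s
v = d / t = 40.0 / 7.998 = 5.00125 m/s
v = 5.00125 m/s / 0.2777777777777778 = 18.0 km/h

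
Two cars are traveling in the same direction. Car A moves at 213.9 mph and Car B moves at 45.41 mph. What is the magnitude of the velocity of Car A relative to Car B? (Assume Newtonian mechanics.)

v_rel = |v_A - v_B| = |213.9 - 45.41| = 168.49 mph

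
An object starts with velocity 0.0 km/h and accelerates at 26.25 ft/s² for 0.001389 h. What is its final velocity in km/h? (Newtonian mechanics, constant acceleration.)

v₀ = 0.0 km/h × 0.2777777777777778 = 0.0 m/s
a = 26.25 ft/s² × 0.3048 = 8.001 m/s²
t = 0.001389 h × 3600.0 = 5.0004 s
v = v₀ + a × t = 0.0 + 8.001 × 5.0004 = 40.0082 m/s
v = 40.0082 m/s / 0.2777777777777778 = 144.0 km/h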